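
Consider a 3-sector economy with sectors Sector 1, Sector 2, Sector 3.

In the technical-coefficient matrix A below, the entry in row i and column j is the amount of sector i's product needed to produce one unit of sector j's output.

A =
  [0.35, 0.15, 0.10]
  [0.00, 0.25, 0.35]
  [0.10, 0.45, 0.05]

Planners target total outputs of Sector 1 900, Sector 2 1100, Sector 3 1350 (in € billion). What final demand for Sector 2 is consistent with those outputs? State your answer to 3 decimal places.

d_2 = 352.500

I − A =
  [   0.65    -0.15    -0.10]
  [   0.00     0.75    -0.35]
  [  -0.10    -0.45     0.95]
d = (I − A) x:
  d_1 = (+0.65)·900 + (-0.15)·1100 + (-0.10)·1350 = 285.000
  d_2 = (+0.00)·900 + (+0.75)·1100 + (-0.35)·1350 = 352.500
  d_3 = (-0.10)·900 + (-0.45)·1100 + (+0.95)·1350 = 697.500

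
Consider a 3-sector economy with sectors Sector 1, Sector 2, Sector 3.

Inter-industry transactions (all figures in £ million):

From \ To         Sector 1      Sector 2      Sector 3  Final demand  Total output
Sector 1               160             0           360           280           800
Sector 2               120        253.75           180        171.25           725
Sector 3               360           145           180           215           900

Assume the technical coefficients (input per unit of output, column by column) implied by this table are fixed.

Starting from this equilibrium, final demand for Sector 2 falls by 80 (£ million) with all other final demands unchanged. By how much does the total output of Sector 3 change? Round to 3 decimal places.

Δx_3 = -50.196

Technical coefficients a_ij = z_ij / X_j:
  a_11 = 160/800 = 0.20, a_21 = 120/800 = 0.15, a_31 = 360/800 = 0.45
  a_12 = 0/725 = 0.00, a_22 = 253.75/725 = 0.35, a_32 = 145/725 = 0.20
  a_13 = 360/900 = 0.40, a_23 = 180/900 = 0.20, a_33 = 180/900 = 0.20
I − A =
  [   0.80     0.00    -0.40]
  [  -0.15     0.65    -0.20]
  [  -0.45    -0.20     0.80]
Cofactors of I−A, C_ij = (−1)^(i+j)·(minor ij) (rows/columns in the sector order above):
  C_11 = (0.65)(0.80) − (-0.20)(-0.20) = 0.4800
  C_12 = −[(-0.15)(0.80) − (-0.20)(-0.45)] = 0.2100
  C_13 = (-0.15)(-0.20) − (0.65)(-0.45) = 0.3225
  C_21 = −[(0.00)(0.80) − (-0.40)(-0.20)] = 0.0800
  C_22 = (0.80)(0.80) − (-0.40)(-0.45) = 0.4600
  C_23 = −[(0.80)(-0.20) − (0.00)(-0.45)] = 0.1600
  C_31 = (0.00)(-0.20) − (-0.40)(0.65) = 0.2600
  C_32 = −[(0.80)(-0.20) − (-0.40)(-0.15)] = 0.2200
  C_33 = (0.80)(0.65) − (0.00)(-0.15) = 0.5200
det(I−A) = Σ_j (I−A)_1j·C_1j = (0.80)(0.4800) + (0.00)(0.2100) + (-0.40)(0.3225) = 0.2550
adj(I−A) = Cᵀ =
  [ 0.4800   0.0800   0.2600]
  [ 0.2100   0.4600   0.2200]
  [ 0.3225   0.1600   0.5200]
(I − A)⁻¹ = adj(I−A) / det(I−A) ≈
  [   1.8824     0.3137     1.0196]
  [   0.8235     1.8039     0.8627]
  [   1.2647     0.6275     2.0392]
Δx = (I − A)⁻¹ Δd with Δd having -80 in the Sector 2 component and 0 elsewhere.
So Δx_3 = L_32 · (-80), where L_32 = adj(I−A)_32 / det(I−A) = 0.1600 / 0.2550.
Δx_3 = 0.1600 × (-80) / 0.2550 = -12.80 / 0.2550 ≈ -50.196.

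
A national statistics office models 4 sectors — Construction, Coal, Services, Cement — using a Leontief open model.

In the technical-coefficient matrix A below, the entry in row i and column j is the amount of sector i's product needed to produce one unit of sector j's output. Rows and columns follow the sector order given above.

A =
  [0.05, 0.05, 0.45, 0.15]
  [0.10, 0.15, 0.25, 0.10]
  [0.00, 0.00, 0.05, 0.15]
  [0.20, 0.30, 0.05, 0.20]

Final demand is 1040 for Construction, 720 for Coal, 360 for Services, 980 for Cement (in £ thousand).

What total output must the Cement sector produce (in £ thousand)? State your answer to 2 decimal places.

x_4 = 2333.43

I − A =
  [   0.95    -0.05    -0.45    -0.15]
  [  -0.10     0.85    -0.25    -0.10]
  [   0.00     0.00     0.95    -0.15]
  [  -0.20    -0.30    -0.05     0.80]
Compute the cofactors C_ij = (−1)^(i+j)·(3×3 minor ij) of I−A; the adjugate is their transpose:
adj(I−A) = Cᵀ =
  [ 0.599875   0.100625   0.320375   0.185125]
  [ 0.101750   0.672875   0.233000   0.146875]
  [ 0.030000   0.044250   0.582500   0.120375]
  [ 0.190000   0.280250   0.203875   0.762375]
det(I−A) = Σ_j (I−A)_1j·C_1j = (0.95)(0.599875) + (-0.05)(0.101750) + (-0.45)(0.030000) + (-0.15)(0.190000) = 0.52279375
(I − A)⁻¹ = adj(I−A) / det(I−A) ≈
  [   1.1474     0.1925     0.6128     0.3541]
  [   0.1946     1.2871     0.4457     0.2809]
  [   0.0574     0.0846     1.1142     0.2303]
  [   0.3634     0.5361     0.3900     1.4583]
x = (I − A)⁻¹ d = adj(I−A)·d / det(I−A), with det(I−A) = 0.52279375:
  x_1 = (0.599875·1040 + 0.100625·720 + 0.320375·360 + 0.185125·980) / 0.52279375 = 993.0775 / 0.52279375 ≈ 1899.56
  x_2 = (0.101750·1040 + 0.672875·720 + 0.233000·360 + 0.146875·980) / 0.52279375 = 818.1075 / 0.52279375 ≈ 1564.88
  x_3 = (0.030000·1040 + 0.044250·720 + 0.582500·360 + 0.120375·980) / 0.52279375 = 390.7275 / 0.52279375 ≈ 747.38
  x_4 = (0.190000·1040 + 0.280250·720 + 0.203875·360 + 0.762375·980) / 0.52279375 = 1219.9025 / 0.52279375 ≈ 2333.43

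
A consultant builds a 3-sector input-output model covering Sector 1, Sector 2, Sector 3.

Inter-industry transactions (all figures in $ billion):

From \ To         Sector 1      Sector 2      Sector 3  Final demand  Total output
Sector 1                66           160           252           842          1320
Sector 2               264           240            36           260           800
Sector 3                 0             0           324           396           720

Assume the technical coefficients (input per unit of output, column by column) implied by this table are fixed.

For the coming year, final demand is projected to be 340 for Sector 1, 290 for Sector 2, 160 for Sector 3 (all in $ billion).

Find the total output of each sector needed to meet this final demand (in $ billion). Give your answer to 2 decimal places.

Technical coefficients a_ij = z_ij / X_j:
  a_11 = 66/1320 = 0.05, a_21 = 264/1320 = 0.20, a_31 = 0/1320 = 0.00
  a_12 = 160/800 = 0.20, a_22 = 240/800 = 0.30, a_32 = 0/800 = 0.00
  a_13 = 252/720 = 0.35, a_23 = 36/720 = 0.05, a_33 = 324/720 = 0.45
I − A =
  [   0.95    -0.20    -0.35]
  [  -0.20     0.70    -0.05]
  [   0.00     0.00     0.55]
Cofactors of I−A, C_ij = (−1)^(i+j)·(minor ij) (rows/columns in the sector order above):
  C_11 = (0.70)(0.55) − (-0.05)(0.00) = 0.3850
  C_12 = −[(-0.20)(0.55) − (-0.05)(0.00)] = 0.1100
  C_13 = (-0.20)(0.00) − (0.70)(0.00) = 0.0000
  C_21 = −[(-0.20)(0.55) − (-0.35)(0.00)] = 0.1100
  C_22 = (0.95)(0.55) − (-0.35)(0.00) = 0.5225
  C_23 = −[(0.95)(0.00) − (-0.20)(0.00)] = 0.0000
  C_31 = (-0.20)(-0.05) − (-0.35)(0.70) = 0.2550
  C_32 = −[(0.95)(-0.05) − (-0.35)(-0.20)] = 0.1175
  C_33 = (0.95)(0.70) − (-0.20)(-0.20) = 0.6250
det(I−A) = Σ_j (I−A)_1j·C_1j = (0.95)(0.3850) + (-0.20)(0.1100) + (-0.35)(0.0000) = 0.34375
adj(I−A) = Cᵀ =
  [ 0.3850   0.1100   0.2550]
  [ 0.1100   0.5225   0.1175]
  [ 0.0000   0.0000   0.6250]
(I − A)⁻¹ = adj(I−A) / det(I−A) ≈
  [   1.1200     0.3200     0.7418]
  [   0.3200     1.5200     0.3418]
  [   0.0000     0.0000     1.8182]
x = (I − A)⁻¹ d = adj(I−A)·d / det(I−A), with det(I−A) = 0.34375:
  x_1 = (0.3850·340 + 0.1100·290 + 0.2550·160) / 0.34375 = 203.60 / 0.34375 ≈ 592.29
  x_2 = (0.1100·340 + 0.5225·290 + 0.1175·160) / 0.34375 = 207.725 / 0.34375 ≈ 604.29
  x_3 = (0.0000·340 + 0.0000·290 + 0.6250·160) / 0.34375 = 100.00 / 0.34375 ≈ 290.91

x_1 = 592.29, x_2 = 604.29, x_3 = 290.91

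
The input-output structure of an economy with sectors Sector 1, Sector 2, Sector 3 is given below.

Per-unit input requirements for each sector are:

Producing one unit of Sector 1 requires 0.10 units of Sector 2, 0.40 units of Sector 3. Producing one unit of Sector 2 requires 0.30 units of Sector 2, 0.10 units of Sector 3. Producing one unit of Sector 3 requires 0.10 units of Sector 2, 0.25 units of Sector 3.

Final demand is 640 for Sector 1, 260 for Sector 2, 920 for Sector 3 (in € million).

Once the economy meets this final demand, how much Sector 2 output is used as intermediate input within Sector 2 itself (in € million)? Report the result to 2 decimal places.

z_22 = 210.06

I − A =
  [   1.00     0.00     0.00]
  [  -0.10     0.70    -0.10]
  [  -0.40    -0.10     0.75]
Cofactors of I−A, C_ij = (−1)^(i+j)·(minor ij) (rows/columns in the sector order above):
  C_11 = (0.70)(0.75) − (-0.10)(-0.10) = 0.5150
  C_12 = −[(-0.10)(0.75) − (-0.10)(-0.40)] = 0.1150
  C_13 = (-0.10)(-0.10) − (0.70)(-0.40) = 0.2900
  C_21 = −[(0.00)(0.75) − (0.00)(-0.10)] = 0.0000
  C_22 = (1.00)(0.75) − (0.00)(-0.40) = 0.7500
  C_23 = −[(1.00)(-0.10) − (0.00)(-0.40)] = 0.1000
  C_31 = (0.00)(-0.10) − (0.00)(0.70) = 0.0000
  C_32 = −[(1.00)(-0.10) − (0.00)(-0.10)] = 0.1000
  C_33 = (1.00)(0.70) − (0.00)(-0.10) = 0.7000
det(I−A) = Σ_j (I−A)_1j·C_1j = (1.00)(0.5150) + (0.00)(0.1150) + (0.00)(0.2900) = 0.5150
adj(I−A) = Cᵀ =
  [ 0.5150   0.0000   0.0000]
  [ 0.1150   0.7500   0.1000]
  [ 0.2900   0.1000   0.7000]
(I − A)⁻¹ = adj(I−A) / det(I−A) ≈
  [   1.0000     0.0000     0.0000]
  [   0.2233     1.4563     0.1942]
  [   0.5631     0.1942     1.3592]
First solve x = (I − A)⁻¹ d = adj(I−A)·d / det(I−A); in particular x_2 = (0.1150·640 + 0.7500·260 + 0.1000·920) / 0.5150 = 360.60 / 0.5150 ≈ 700.1942.
Intermediate flow from 2 to 2: z_22 = a_22 · x_2 = 0.30 × 360.60 / 0.5150 = 108.18 / 0.5150 ≈ 210.06.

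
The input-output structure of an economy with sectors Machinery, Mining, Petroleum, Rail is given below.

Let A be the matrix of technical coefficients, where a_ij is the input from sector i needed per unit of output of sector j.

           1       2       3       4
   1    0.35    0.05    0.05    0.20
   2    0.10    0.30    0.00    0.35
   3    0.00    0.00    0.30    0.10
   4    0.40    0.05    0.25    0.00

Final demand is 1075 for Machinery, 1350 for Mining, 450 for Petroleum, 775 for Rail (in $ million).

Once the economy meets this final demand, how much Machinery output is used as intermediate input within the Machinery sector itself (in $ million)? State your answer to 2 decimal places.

I − A =
  [   0.65    -0.05    -0.05    -0.20]
  [  -0.10     0.70     0.00    -0.35]
  [   0.00     0.00     0.70    -0.10]
  [  -0.40    -0.05    -0.25     1.00]
Compute the cofactors C_ij = (−1)^(i+j)·(3×3 minor ij) of I−A; the adjugate is their transpose:
adj(I−A) = Cᵀ =
  [ 0.460250   0.041000   0.073500   0.113750]
  [ 0.165500   0.380750   0.073875   0.173750]
  [ 0.028500   0.005250   0.374625   0.045000]
  [ 0.199500   0.036750   0.126750   0.315000]
det(I−A) = Σ_j (I−A)_1j·C_1j = (0.65)(0.460250) + (-0.05)(0.165500) + (-0.05)(0.028500) + (-0.20)(0.199500) = 0.2495625
(I − A)⁻¹ = adj(I−A) / det(I−A) ≈
  [   1.8442     0.1643     0.2945     0.4558]
  [   0.6632     1.5257     0.2960     0.6962]
  [   0.1142     0.0210     1.5011     0.1803]
  [   0.7994     0.1473     0.5079     1.2622]
First solve x = (I − A)⁻¹ d = adj(I−A)·d / det(I−A); in particular x_1 = (0.460250·1075 + 0.041000·1350 + 0.073500·450 + 0.113750·775) / 0.2495625 = 671.35 / 0.2495625 ≈ 2690.1077.
Intermediate flow from 1 to 1: z_11 = a_11 · x_1 = 0.35 × 671.35 / 0.2495625 = 234.9725 / 0.2495625 ≈ 941.54.

z_11 = 941.54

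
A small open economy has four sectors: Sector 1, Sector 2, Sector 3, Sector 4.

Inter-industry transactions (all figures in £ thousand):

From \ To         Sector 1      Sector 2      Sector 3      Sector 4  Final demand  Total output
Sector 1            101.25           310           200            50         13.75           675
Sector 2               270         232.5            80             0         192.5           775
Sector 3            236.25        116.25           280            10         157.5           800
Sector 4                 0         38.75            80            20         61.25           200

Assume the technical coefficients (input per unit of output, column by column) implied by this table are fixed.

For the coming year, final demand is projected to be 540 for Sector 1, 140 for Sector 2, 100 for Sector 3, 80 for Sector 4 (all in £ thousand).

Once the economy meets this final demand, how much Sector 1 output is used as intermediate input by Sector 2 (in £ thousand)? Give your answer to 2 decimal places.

z_12 = 604.36

Technical coefficients a_ij = z_ij / X_j:
  a_11 = 101.25/675 = 0.15, a_21 = 270/675 = 0.40, a_31 = 236.25/675 = 0.35, a_41 = 0/675 = 0.00
  a_12 = 310/775 = 0.40, a_22 = 232.5/775 = 0.30, a_32 = 116.25/775 = 0.15, a_42 = 38.75/775 = 0.05
  a_13 = 200/800 = 0.25, a_23 = 80/800 = 0.10, a_33 = 280/800 = 0.35, a_43 = 80/800 = 0.10
  a_14 = 50/200 = 0.25, a_24 = 0/200 = 0.00, a_34 = 10/200 = 0.05, a_44 = 20/200 = 0.10
I − A =
  [   0.85    -0.40    -0.25    -0.25]
  [  -0.40     0.70    -0.10     0.00]
  [  -0.35    -0.15     0.65    -0.05]
  [   0.00    -0.05    -0.10     0.90]
Compute the cofactors C_ij = (−1)^(i+j)·(3×3 minor ij) of I−A; the adjugate is their transpose:
adj(I−A) = Cᵀ =
  [ 0.39225   0.27825   0.21225   0.12075]
  [ 0.26350   0.40550   0.17650   0.08300]
  [ 0.27550   0.24725   0.38650   0.09800]
  [ 0.04525   0.05000   0.05275   0.17975]
det(I−A) = Σ_j (I−A)_1j·C_1j = (0.85)(0.39225) + (-0.40)(0.26350) + (-0.25)(0.27550) + (-0.25)(0.04525) = 0.147825
(I − A)⁻¹ = adj(I−A) / det(I−A) ≈
  [   2.6535     1.8823     1.4358     0.8168]
  [   1.7825     2.7431     1.1940     0.5615]
  [   1.8637     1.6726     2.6146     0.6629]
  [   0.3061     0.3382     0.3568     1.2160]
First solve x = (I − A)⁻¹ d = adj(I−A)·d / det(I−A); in particular x_2 = (0.26350·540 + 0.40550·140 + 0.17650·100 + 0.08300·80) / 0.147825 = 223.35 / 0.147825 ≈ 1510.9082.
Intermediate flow from 1 to 2: z_12 = a_12 · x_2 = 0.40 × 223.35 / 0.147825 = 89.34 / 0.147825 ≈ 604.36.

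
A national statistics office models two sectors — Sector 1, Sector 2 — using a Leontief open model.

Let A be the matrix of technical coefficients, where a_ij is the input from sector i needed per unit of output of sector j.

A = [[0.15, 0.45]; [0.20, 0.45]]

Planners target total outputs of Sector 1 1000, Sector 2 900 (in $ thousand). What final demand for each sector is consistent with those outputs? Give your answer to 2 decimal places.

I − A =
  [   0.85    -0.45]
  [  -0.20     0.55]
d = (I − A) x:
  d_1 = (+0.85)·1000 + (-0.45)·900 = 445.00
  d_2 = (-0.20)·1000 + (+0.55)·900 = 295.00

d_1 = 445.00, d_2 = 295.00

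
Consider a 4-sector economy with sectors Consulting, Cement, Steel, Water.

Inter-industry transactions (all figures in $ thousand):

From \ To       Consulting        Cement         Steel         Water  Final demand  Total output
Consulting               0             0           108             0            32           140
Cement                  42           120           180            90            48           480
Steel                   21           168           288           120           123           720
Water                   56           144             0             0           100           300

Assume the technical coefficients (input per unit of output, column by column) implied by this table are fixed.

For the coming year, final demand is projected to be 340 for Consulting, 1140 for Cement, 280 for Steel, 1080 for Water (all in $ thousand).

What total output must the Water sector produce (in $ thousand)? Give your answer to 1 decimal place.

x_4 = 3146.5

Technical coefficients a_ij = z_ij / X_j:
  a_11 = 0/140 = 0.00, a_21 = 42/140 = 0.30, a_31 = 21/140 = 0.15, a_41 = 56/140 = 0.40
  a_12 = 0/480 = 0.00, a_22 = 120/480 = 0.25, a_32 = 168/480 = 0.35, a_42 = 144/480 = 0.30
  a_13 = 108/720 = 0.15, a_23 = 180/720 = 0.25, a_33 = 288/720 = 0.40, a_43 = 0/720 = 0.00
  a_14 = 0/300 = 0.00, a_24 = 90/300 = 0.30, a_34 = 120/300 = 0.40, a_44 = 0/300 = 0.00
I − A =
  [   1.00     0.00    -0.15     0.00]
  [  -0.30     0.75    -0.25    -0.30]
  [  -0.15    -0.35     0.60    -0.40]
  [  -0.40    -0.30     0.00     1.00]
Compute the cofactors C_ij = (−1)^(i+j)·(3×3 minor ij) of I−A; the adjugate is their transpose:
adj(I−A) = Cᵀ =
  [ 0.278500   0.070500   0.099000   0.060750]
  [ 0.329500   0.553500   0.313000   0.291250]
  [ 0.402000   0.470000   0.660000   0.405000]
  [ 0.210250   0.194250   0.133500   0.329875]
det(I−A) = Σ_j (I−A)_1j·C_1j = (1.00)(0.278500) + (0.00)(0.329500) + (-0.15)(0.402000) + (0.00)(0.210250) = 0.2182
(I − A)⁻¹ = adj(I−A) / det(I−A) ≈
  [   1.2764     0.3231     0.4537     0.2784]
  [   1.5101     2.5367     1.4345     1.3348]
  [   1.8423     2.1540     3.0247     1.8561]
  [   0.9636     0.8902     0.6118     1.5118]
x = (I − A)⁻¹ d = adj(I−A)·d / det(I−A), with det(I−A) = 0.2182:
  x_1 = (0.278500·340 + 0.070500·1140 + 0.099000·280 + 0.060750·1080) / 0.2182 = 268.39 / 0.2182 ≈ 1230.0
  x_2 = (0.329500·340 + 0.553500·1140 + 0.313000·280 + 0.291250·1080) / 0.2182 = 1145.21 / 0.2182 ≈ 5248.4
  x_3 = (0.402000·340 + 0.470000·1140 + 0.660000·280 + 0.405000·1080) / 0.2182 = 1294.68 / 0.2182 ≈ 5933.5
  x_4 = (0.210250·340 + 0.194250·1140 + 0.133500·280 + 0.329875·1080) / 0.2182 = 686.575 / 0.2182 ≈ 3146.5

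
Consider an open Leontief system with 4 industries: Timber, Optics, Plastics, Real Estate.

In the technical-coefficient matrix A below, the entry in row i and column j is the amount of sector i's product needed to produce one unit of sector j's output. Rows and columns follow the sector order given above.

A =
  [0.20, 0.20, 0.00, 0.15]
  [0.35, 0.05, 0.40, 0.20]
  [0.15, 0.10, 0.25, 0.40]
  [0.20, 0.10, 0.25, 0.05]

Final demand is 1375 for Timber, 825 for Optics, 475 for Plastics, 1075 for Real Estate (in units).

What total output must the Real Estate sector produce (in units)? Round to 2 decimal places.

x_4 = 3266.32

I − A =
  [   0.80    -0.20     0.00    -0.15]
  [  -0.35     0.95    -0.40    -0.20]
  [  -0.15    -0.10     0.75    -0.40]
  [  -0.20    -0.10    -0.25     0.95]
Compute the cofactors C_ij = (−1)^(i+j)·(3×3 minor ij) of I−A; the adjugate is their transpose:
adj(I−A) = Cᵀ =
  [ 0.507875   0.137500   0.127625   0.162875]
  [ 0.340875   0.461875   0.345125   0.296375]
  [ 0.259625   0.151750   0.597750   0.324625]
  [ 0.211125   0.117500   0.220500   0.473500]
det(I−A) = Σ_j (I−A)_1j·C_1j = (0.80)(0.507875) + (-0.20)(0.340875) + (0.00)(0.259625) + (-0.15)(0.211125) = 0.30645625
(I − A)⁻¹ = adj(I−A) / det(I−A) ≈
  [   1.6573     0.4487     0.4165     0.5315]
  [   1.1123     1.5071     1.1262     0.9671]
  [   0.8472     0.4952     1.9505     1.0593]
  [   0.6889     0.3834     0.7195     1.5451]
x = (I − A)⁻¹ d = adj(I−A)·d / det(I−A), with det(I−A) = 0.30645625:
  x_1 = (0.507875·1375 + 0.137500·825 + 0.127625·475 + 0.162875·1075) / 0.30645625 = 1047.478125 / 0.30645625 ≈ 3418.03
  x_2 = (0.340875·1375 + 0.461875·825 + 0.345125·475 + 0.296375·1075) / 0.30645625 = 1332.2875 / 0.30645625 ≈ 4347.40
  x_3 = (0.259625·1375 + 0.151750·825 + 0.597750·475 + 0.324625·1075) / 0.30645625 = 1115.08125 / 0.30645625 ≈ 3638.63
  x_4 = (0.211125·1375 + 0.117500·825 + 0.220500·475 + 0.473500·1075) / 0.30645625 = 1000.984375 / 0.30645625 ≈ 3266.32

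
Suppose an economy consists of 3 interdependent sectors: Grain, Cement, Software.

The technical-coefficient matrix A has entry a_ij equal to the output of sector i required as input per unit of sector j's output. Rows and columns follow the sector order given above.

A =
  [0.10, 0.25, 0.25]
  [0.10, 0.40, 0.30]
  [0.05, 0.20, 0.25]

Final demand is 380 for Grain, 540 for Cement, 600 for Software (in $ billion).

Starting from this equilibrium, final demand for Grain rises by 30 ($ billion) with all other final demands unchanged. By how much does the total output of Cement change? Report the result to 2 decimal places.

Δx_C = 8.54

I − A =
  [   0.90    -0.25    -0.25]
  [  -0.10     0.60    -0.30]
  [  -0.05    -0.20     0.75]
Cofactors of I−A, C_ij = (−1)^(i+j)·(minor ij) (rows/columns in the sector order above):
  C_11 = (0.60)(0.75) − (-0.30)(-0.20) = 0.3900
  C_12 = −[(-0.10)(0.75) − (-0.30)(-0.05)] = 0.0900
  C_13 = (-0.10)(-0.20) − (0.60)(-0.05) = 0.0500
  C_21 = −[(-0.25)(0.75) − (-0.25)(-0.20)] = 0.2375
  C_22 = (0.90)(0.75) − (-0.25)(-0.05) = 0.6625
  C_23 = −[(0.90)(-0.20) − (-0.25)(-0.05)] = 0.1925
  C_31 = (-0.25)(-0.30) − (-0.25)(0.60) = 0.2250
  C_32 = −[(0.90)(-0.30) − (-0.25)(-0.10)] = 0.2950
  C_33 = (0.90)(0.60) − (-0.25)(-0.10) = 0.5150
det(I−A) = Σ_j (I−A)_1j·C_1j = (0.90)(0.3900) + (-0.25)(0.0900) + (-0.25)(0.0500) = 0.3160
adj(I−A) = Cᵀ =
  [ 0.3900   0.2375   0.2250]
  [ 0.0900   0.6625   0.2950]
  [ 0.0500   0.1925   0.5150]
(I − A)⁻¹ = adj(I−A) / det(I−A) ≈
  [   1.2342     0.7516     0.7120]
  [   0.2848     2.0965     0.9335]
  [   0.1582     0.6092     1.6297]
Δx = (I − A)⁻¹ Δd with Δd having +30 in the Grain component and 0 elsewhere.
So Δx_C = L_CG · (+30), where L_CG = adj(I−A)_CG / det(I−A) = 0.0900 / 0.3160.
Δx_C = 0.0900 × (+30) / 0.3160 = 2.70 / 0.3160 ≈ 8.54.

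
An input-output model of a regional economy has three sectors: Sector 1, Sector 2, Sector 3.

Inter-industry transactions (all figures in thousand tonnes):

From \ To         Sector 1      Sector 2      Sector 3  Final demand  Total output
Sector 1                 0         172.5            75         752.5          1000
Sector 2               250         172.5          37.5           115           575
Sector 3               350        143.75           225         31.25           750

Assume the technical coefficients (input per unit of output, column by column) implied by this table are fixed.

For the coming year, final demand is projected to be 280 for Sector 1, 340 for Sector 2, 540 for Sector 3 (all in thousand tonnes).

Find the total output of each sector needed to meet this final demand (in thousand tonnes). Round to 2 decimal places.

Technical coefficients a_ij = z_ij / X_j:
  a_11 = 0/1000 = 0.00, a_21 = 250/1000 = 0.25, a_31 = 350/1000 = 0.35
  a_12 = 172.5/575 = 0.30, a_22 = 172.5/575 = 0.30, a_32 = 143.75/575 = 0.25
  a_13 = 75/750 = 0.10, a_23 = 37.5/750 = 0.05, a_33 = 225/750 = 0.30
I − A =
  [   1.00    -0.30    -0.10]
  [  -0.25     0.70    -0.05]
  [  -0.35    -0.25     0.70]
Cofactors of I−A, C_ij = (−1)^(i+j)·(minor ij) (rows/columns in the sector order above):
  C_11 = (0.70)(0.70) − (-0.05)(-0.25) = 0.4775
  C_12 = −[(-0.25)(0.70) − (-0.05)(-0.35)] = 0.1925
  C_13 = (-0.25)(-0.25) − (0.70)(-0.35) = 0.3075
  C_21 = −[(-0.30)(0.70) − (-0.10)(-0.25)] = 0.2350
  C_22 = (1.00)(0.70) − (-0.10)(-0.35) = 0.6650
  C_23 = −[(1.00)(-0.25) − (-0.30)(-0.35)] = 0.3550
  C_31 = (-0.30)(-0.05) − (-0.10)(0.70) = 0.0850
  C_32 = −[(1.00)(-0.05) − (-0.10)(-0.25)] = 0.0750
  C_33 = (1.00)(0.70) − (-0.30)(-0.25) = 0.6250
det(I−A) = Σ_j (I−A)_1j·C_1j = (1.00)(0.4775) + (-0.30)(0.1925) + (-0.10)(0.3075) = 0.3890
adj(I−A) = Cᵀ =
  [ 0.4775   0.2350   0.0850]
  [ 0.1925   0.6650   0.0750]
  [ 0.3075   0.3550   0.6250]
(I − A)⁻¹ = adj(I−A) / det(I−A) ≈
  [   1.2275     0.6041     0.2185]
  [   0.4949     1.7095     0.1928]
  [   0.7905     0.9126     1.6067]
x = (I − A)⁻¹ d = adj(I−A)·d / det(I−A), with det(I−A) = 0.3890:
  x_1 = (0.4775·280 + 0.2350·340 + 0.0850·540) / 0.3890 = 259.50 / 0.3890 ≈ 667.10
  x_2 = (0.1925·280 + 0.6650·340 + 0.0750·540) / 0.3890 = 320.50 / 0.3890 ≈ 823.91
  x_3 = (0.3075·280 + 0.3550·340 + 0.6250·540) / 0.3890 = 544.30 / 0.3890 ≈ 1399.23

x_1 = 667.10, x_2 = 823.91, x_3 = 1399.23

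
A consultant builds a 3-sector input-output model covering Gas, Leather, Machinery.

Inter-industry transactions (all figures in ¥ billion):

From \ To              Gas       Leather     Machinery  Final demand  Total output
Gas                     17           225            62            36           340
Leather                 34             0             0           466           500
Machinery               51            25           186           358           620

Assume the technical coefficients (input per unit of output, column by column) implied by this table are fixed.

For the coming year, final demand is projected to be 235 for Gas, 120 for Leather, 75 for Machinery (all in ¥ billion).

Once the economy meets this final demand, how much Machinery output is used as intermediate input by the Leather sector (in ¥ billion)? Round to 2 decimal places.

z_32 = 7.70

Technical coefficients a_ij = z_ij / X_j:
  a_11 = 17/340 = 0.05, a_21 = 34/340 = 0.10, a_31 = 51/340 = 0.15
  a_12 = 225/500 = 0.45, a_22 = 0/500 = 0.00, a_32 = 25/500 = 0.05
  a_13 = 62/620 = 0.10, a_23 = 0/620 = 0.00, a_33 = 186/620 = 0.30
I − A =
  [   0.95    -0.45    -0.10]
  [  -0.10     1.00     0.00]
  [  -0.15    -0.05     0.70]
Cofactors of I−A, C_ij = (−1)^(i+j)·(minor ij) (rows/columns in the sector order above):
  C_11 = (1.00)(0.70) − (0.00)(-0.05) = 0.7000
  C_12 = −[(-0.10)(0.70) − (0.00)(-0.15)] = 0.0700
  C_13 = (-0.10)(-0.05) − (1.00)(-0.15) = 0.1550
  C_21 = −[(-0.45)(0.70) − (-0.10)(-0.05)] = 0.3200
  C_22 = (0.95)(0.70) − (-0.10)(-0.15) = 0.6500
  C_23 = −[(0.95)(-0.05) − (-0.45)(-0.15)] = 0.1150
  C_31 = (-0.45)(0.00) − (-0.10)(1.00) = 0.1000
  C_32 = −[(0.95)(0.00) − (-0.10)(-0.10)] = 0.0100
  C_33 = (0.95)(1.00) − (-0.45)(-0.10) = 0.9050
det(I−A) = Σ_j (I−A)_1j·C_1j = (0.95)(0.7000) + (-0.45)(0.0700) + (-0.10)(0.1550) = 0.6180
adj(I−A) = Cᵀ =
  [ 0.7000   0.3200   0.1000]
  [ 0.0700   0.6500   0.0100]
  [ 0.1550   0.1150   0.9050]
(I − A)⁻¹ = adj(I−A) / det(I−A) ≈
  [   1.1327     0.5178     0.1618]
  [   0.1133     1.0518     0.0162]
  [   0.2508     0.1861     1.4644]
First solve x = (I − A)⁻¹ d = adj(I−A)·d / det(I−A); in particular x_2 = (0.0700·235 + 0.6500·120 + 0.0100·75) / 0.6180 = 95.20 / 0.6180 ≈ 154.0453.
Intermediate flow from 3 to 2: z_32 = a_32 · x_2 = 0.05 × 95.20 / 0.6180 = 4.76 / 0.6180 ≈ 7.70.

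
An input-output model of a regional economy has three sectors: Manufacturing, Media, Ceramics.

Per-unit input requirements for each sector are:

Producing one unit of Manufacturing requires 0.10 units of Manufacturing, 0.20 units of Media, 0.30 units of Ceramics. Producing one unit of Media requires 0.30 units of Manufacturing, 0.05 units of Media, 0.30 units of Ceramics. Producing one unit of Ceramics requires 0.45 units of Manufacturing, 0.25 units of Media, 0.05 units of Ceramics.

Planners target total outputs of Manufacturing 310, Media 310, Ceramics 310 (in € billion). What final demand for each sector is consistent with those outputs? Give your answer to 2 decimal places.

I − A =
  [   0.90    -0.30    -0.45]
  [  -0.20     0.95    -0.25]
  [  -0.30    -0.30     0.95]
d = (I − A) x:
  d_1 = (+0.90)·310 + (-0.30)·310 + (-0.45)·310 = 46.50
  d_2 = (-0.20)·310 + (+0.95)·310 + (-0.25)·310 = 155.00
  d_3 = (-0.30)·310 + (-0.30)·310 + (+0.95)·310 = 108.50

d_1 = 46.50, d_2 = 155.00, d_3 = 108.50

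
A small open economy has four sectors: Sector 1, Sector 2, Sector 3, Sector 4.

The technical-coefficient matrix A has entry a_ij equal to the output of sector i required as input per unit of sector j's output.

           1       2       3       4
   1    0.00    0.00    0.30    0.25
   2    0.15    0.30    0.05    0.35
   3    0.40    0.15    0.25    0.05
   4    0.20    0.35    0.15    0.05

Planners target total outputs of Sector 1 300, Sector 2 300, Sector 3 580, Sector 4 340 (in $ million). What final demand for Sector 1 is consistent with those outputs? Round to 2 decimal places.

I − A =
  [   1.00     0.00    -0.30    -0.25]
  [  -0.15     0.70    -0.05    -0.35]
  [  -0.40    -0.15     0.75    -0.05]
  [  -0.20    -0.35    -0.15     0.95]
d = (I − A) x:
  d_1 = (+1.00)·300 + (+0.00)·300 + (-0.30)·580 + (-0.25)·340 = 41.00
  d_2 = (-0.15)·300 + (+0.70)·300 + (-0.05)·580 + (-0.35)·340 = 17.00
  d_3 = (-0.40)·300 + (-0.15)·300 + (+0.75)·580 + (-0.05)·340 = 253.00
  d_4 = (-0.20)·300 + (-0.35)·300 + (-0.15)·580 + (+0.95)·340 = 71.00

d_1 = 41.00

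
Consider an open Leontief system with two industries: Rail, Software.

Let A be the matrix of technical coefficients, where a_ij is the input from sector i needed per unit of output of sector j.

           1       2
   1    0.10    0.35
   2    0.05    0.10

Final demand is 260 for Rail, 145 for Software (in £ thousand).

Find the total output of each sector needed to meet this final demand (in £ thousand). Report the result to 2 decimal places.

x_1 = 359.31, x_2 = 181.07

I − A =
  [   0.90    -0.35]
  [  -0.05     0.90]
det(I−A) = (0.90)(0.90) − (-0.35)(-0.05) = 0.7925
adj(I−A) = [[0.90, 0.35], [0.05, 0.90]]
(I − A)⁻¹ = adj(I−A) / det(I−A) ≈
  [   1.1356     0.4416]
  [   0.0631     1.1356]
x = (I − A)⁻¹ d = adj(I−A)·d / det(I−A), with det(I−A) = 0.7925:
  x_1 = (0.90·260 + 0.35·145) / 0.7925 = 284.75 / 0.7925 ≈ 359.31
  x_2 = (0.05·260 + 0.90·145) / 0.7925 = 143.50 / 0.7925 ≈ 181.07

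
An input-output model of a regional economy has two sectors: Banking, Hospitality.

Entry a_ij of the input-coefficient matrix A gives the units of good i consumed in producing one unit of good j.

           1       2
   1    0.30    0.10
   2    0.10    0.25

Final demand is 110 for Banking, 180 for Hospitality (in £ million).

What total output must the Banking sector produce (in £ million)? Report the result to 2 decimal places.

I − A =
  [   0.70    -0.10]
  [  -0.10     0.75]
det(I−A) = (0.70)(0.75) − (-0.10)(-0.10) = 0.5150
adj(I−A) = [[0.75, 0.10], [0.10, 0.70]]
(I − A)⁻¹ = adj(I−A) / det(I−A) ≈
  [   1.4563     0.1942]
  [   0.1942     1.3592]
x = (I − A)⁻¹ d = adj(I−A)·d / det(I−A), with det(I−A) = 0.5150:
  x_1 = (0.75·110 + 0.10·180) / 0.5150 = 100.50 / 0.5150 ≈ 195.15
  x_2 = (0.10·110 + 0.70·180) / 0.5150 = 137.00 / 0.5150 ≈ 266.02

x_1 = 195.15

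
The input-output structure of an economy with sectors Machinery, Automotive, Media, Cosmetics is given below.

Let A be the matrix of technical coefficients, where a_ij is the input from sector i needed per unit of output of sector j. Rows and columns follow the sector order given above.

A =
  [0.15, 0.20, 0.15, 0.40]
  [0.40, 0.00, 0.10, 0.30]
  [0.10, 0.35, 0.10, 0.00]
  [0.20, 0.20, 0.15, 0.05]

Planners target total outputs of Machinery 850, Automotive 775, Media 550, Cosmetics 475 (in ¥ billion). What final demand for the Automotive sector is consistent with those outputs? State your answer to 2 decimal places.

I − A =
  [   0.85    -0.20    -0.15    -0.40]
  [  -0.40     1.00    -0.10    -0.30]
  [  -0.10    -0.35     0.90     0.00]
  [  -0.20    -0.20    -0.15     0.95]
d = (I − A) x:
  d_1 = (+0.85)·850 + (-0.20)·775 + (-0.15)·550 + (-0.40)·475 = 295.00
  d_2 = (-0.40)·850 + (+1.00)·775 + (-0.10)·550 + (-0.30)·475 = 237.50
  d_3 = (-0.10)·850 + (-0.35)·775 + (+0.90)·550 + (+0.00)·475 = 138.75
  d_4 = (-0.20)·850 + (-0.20)·775 + (-0.15)·550 + (+0.95)·475 = 43.75

d_2 = 237.50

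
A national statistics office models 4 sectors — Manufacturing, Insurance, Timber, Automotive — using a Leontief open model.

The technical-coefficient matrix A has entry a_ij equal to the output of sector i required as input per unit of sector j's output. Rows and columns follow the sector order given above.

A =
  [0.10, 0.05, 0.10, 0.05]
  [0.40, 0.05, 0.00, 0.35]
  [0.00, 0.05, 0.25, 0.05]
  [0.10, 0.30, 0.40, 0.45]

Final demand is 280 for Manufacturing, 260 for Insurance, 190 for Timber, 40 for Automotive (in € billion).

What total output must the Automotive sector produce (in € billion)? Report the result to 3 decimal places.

x_A = 831.832

I − A =
  [   0.90    -0.05    -0.10    -0.05]
  [  -0.40     0.95     0.00    -0.35]
  [   0.00    -0.05     0.75    -0.05]
  [  -0.10    -0.30    -0.40     0.55]
Compute the cofactors C_ij = (−1)^(i+j)·(3×3 minor ij) of I−A; the adjugate is their transpose:
adj(I−A) = Cᵀ =
  [ 0.287125   0.036125   0.067750   0.055250]
  [ 0.183250   0.349000   0.159500   0.253250]
  [ 0.023500   0.038250   0.352250   0.058500]
  [ 0.169250   0.224750   0.355500   0.624250]
det(I−A) = Σ_j (I−A)_1j·C_1j = (0.90)(0.287125) + (-0.05)(0.183250) + (-0.10)(0.023500) + (-0.05)(0.169250) = 0.2384375
(I − A)⁻¹ = adj(I−A) / det(I−A) ≈
  [   1.2042     0.1515     0.2841     0.2317]
  [   0.7685     1.4637     0.6689     1.0621]
  [   0.0986     0.1604     1.4773     0.2453]
  [   0.7098     0.9426     1.4910     2.6181]
x = (I − A)⁻¹ d = adj(I−A)·d / det(I−A), with det(I−A) = 0.2384375:
  x_M = (0.287125·280 + 0.036125·260 + 0.067750·190 + 0.055250·40) / 0.2384375 = 104.87 / 0.2384375 ≈ 439.822
  x_I = (0.183250·280 + 0.349000·260 + 0.159500·190 + 0.253250·40) / 0.2384375 = 182.485 / 0.2384375 ≈ 765.337
  x_T = (0.023500·280 + 0.038250·260 + 0.352250·190 + 0.058500·40) / 0.2384375 = 85.7925 / 0.2384375 ≈ 359.811
  x_A = (0.169250·280 + 0.224750·260 + 0.355500·190 + 0.624250·40) / 0.2384375 = 198.34 / 0.2384375 ≈ 831.832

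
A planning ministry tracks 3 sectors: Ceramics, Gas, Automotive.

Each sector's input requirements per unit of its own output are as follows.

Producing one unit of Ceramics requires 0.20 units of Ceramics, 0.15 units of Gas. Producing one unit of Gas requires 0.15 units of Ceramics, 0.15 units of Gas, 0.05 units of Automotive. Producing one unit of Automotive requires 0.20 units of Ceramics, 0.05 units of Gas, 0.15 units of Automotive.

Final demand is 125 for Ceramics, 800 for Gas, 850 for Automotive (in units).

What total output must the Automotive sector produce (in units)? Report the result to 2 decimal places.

x_3 = 1065.61

I − A =
  [   0.80    -0.15    -0.20]
  [  -0.15     0.85    -0.05]
  [   0.00    -0.05     0.85]
Cofactors of I−A, C_ij = (−1)^(i+j)·(minor ij) (rows/columns in the sector order above):
  C_11 = (0.85)(0.85) − (-0.05)(-0.05) = 0.7200
  C_12 = −[(-0.15)(0.85) − (-0.05)(0.00)] = 0.1275
  C_13 = (-0.15)(-0.05) − (0.85)(0.00) = 0.0075
  C_21 = −[(-0.15)(0.85) − (-0.20)(-0.05)] = 0.1375
  C_22 = (0.80)(0.85) − (-0.20)(0.00) = 0.6800
  C_23 = −[(0.80)(-0.05) − (-0.15)(0.00)] = 0.0400
  C_31 = (-0.15)(-0.05) − (-0.20)(0.85) = 0.1775
  C_32 = −[(0.80)(-0.05) − (-0.20)(-0.15)] = 0.0700
  C_33 = (0.80)(0.85) − (-0.15)(-0.15) = 0.6575
det(I−A) = Σ_j (I−A)_1j·C_1j = (0.80)(0.7200) + (-0.15)(0.1275) + (-0.20)(0.0075) = 0.555375
adj(I−A) = Cᵀ =
  [ 0.7200   0.1375   0.1775]
  [ 0.1275   0.6800   0.0700]
  [ 0.0075   0.0400   0.6575]
(I − A)⁻¹ = adj(I−A) / det(I−A) ≈
  [   1.2964     0.2476     0.3196]
  [   0.2296     1.2244     0.1260]
  [   0.0135     0.0720     1.1839]
x = (I − A)⁻¹ d = adj(I−A)·d / det(I−A), with det(I−A) = 0.555375:
  x_1 = (0.7200·125 + 0.1375·800 + 0.1775·850) / 0.555375 = 350.875 / 0.555375 ≈ 631.78
  x_2 = (0.1275·125 + 0.6800·800 + 0.0700·850) / 0.555375 = 619.4375 / 0.555375 ≈ 1115.35
  x_3 = (0.0075·125 + 0.0400·800 + 0.6575·850) / 0.555375 = 591.8125 / 0.555375 ≈ 1065.61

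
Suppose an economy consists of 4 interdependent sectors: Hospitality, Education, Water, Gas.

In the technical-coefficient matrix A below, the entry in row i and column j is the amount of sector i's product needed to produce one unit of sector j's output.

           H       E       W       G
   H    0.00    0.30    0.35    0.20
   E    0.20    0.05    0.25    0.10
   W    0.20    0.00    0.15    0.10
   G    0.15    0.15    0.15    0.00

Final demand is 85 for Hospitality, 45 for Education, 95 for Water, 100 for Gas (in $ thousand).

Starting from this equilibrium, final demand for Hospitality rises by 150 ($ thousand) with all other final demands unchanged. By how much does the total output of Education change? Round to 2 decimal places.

I − A =
  [   1.00    -0.30    -0.35    -0.20]
  [  -0.20     0.95    -0.25    -0.10]
  [  -0.20     0.00     0.85    -0.10]
  [  -0.15    -0.15    -0.15     1.00]
Compute the cofactors C_ij = (−1)^(i+j)·(3×3 minor ij) of I−A; the adjugate is their transpose:
adj(I−A) = Cᵀ =
  [ 0.776750   0.281250   0.442750   0.227750]
  [ 0.236500   0.728250   0.338750   0.154000]
  [ 0.204250   0.085500   0.836000   0.133000]
  [ 0.182625   0.164250   0.242625   0.675000]
det(I−A) = Σ_j (I−A)_1j·C_1j = (1.00)(0.776750) + (-0.30)(0.236500) + (-0.35)(0.204250) + (-0.20)(0.182625) = 0.5977875
(I − A)⁻¹ = adj(I−A) / det(I−A) ≈
  [   1.2994     0.4705     0.7406     0.3810]
  [   0.3956     1.2182     0.5667     0.2576]
  [   0.3417     0.1430     1.3985     0.2225]
  [   0.3055     0.2748     0.4059     1.1292]
Δx = (I − A)⁻¹ Δd with Δd having +150 in the Hospitality component and 0 elsewhere.
So Δx_E = L_EH · (+150), where L_EH = adj(I−A)_EH / det(I−A) = 0.236500 / 0.5977875.
Δx_E = 0.236500 × (+150) / 0.5977875 = 35.475 / 0.5977875 ≈ 59.34.

Δx_E = 59.34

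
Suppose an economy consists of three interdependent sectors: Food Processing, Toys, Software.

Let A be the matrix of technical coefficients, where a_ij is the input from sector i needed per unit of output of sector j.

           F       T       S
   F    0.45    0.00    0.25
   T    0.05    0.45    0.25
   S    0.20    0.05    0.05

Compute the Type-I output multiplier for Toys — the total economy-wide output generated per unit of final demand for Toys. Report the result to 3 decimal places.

I − A =
  [   0.55     0.00    -0.25]
  [  -0.05     0.55    -0.25]
  [  -0.20    -0.05     0.95]
Cofactors of I−A, C_ij = (−1)^(i+j)·(minor ij) (rows/columns in the sector order above):
  C_11 = (0.55)(0.95) − (-0.25)(-0.05) = 0.5100
  C_12 = −[(-0.05)(0.95) − (-0.25)(-0.20)] = 0.0975
  C_13 = (-0.05)(-0.05) − (0.55)(-0.20) = 0.1125
  C_21 = −[(0.00)(0.95) − (-0.25)(-0.05)] = 0.0125
  C_22 = (0.55)(0.95) − (-0.25)(-0.20) = 0.4725
  C_23 = −[(0.55)(-0.05) − (0.00)(-0.20)] = 0.0275
  C_31 = (0.00)(-0.25) − (-0.25)(0.55) = 0.1375
  C_32 = −[(0.55)(-0.25) − (-0.25)(-0.05)] = 0.1500
  C_33 = (0.55)(0.55) − (0.00)(-0.05) = 0.3025
det(I−A) = Σ_j (I−A)_1j·C_1j = (0.55)(0.5100) + (0.00)(0.0975) + (-0.25)(0.1125) = 0.252375
adj(I−A) = Cᵀ =
  [ 0.5100   0.0125   0.1375]
  [ 0.0975   0.4725   0.1500]
  [ 0.1125   0.0275   0.3025]
(I − A)⁻¹ = adj(I−A) / det(I−A) ≈
  [   2.0208     0.0495     0.5448]
  [   0.3863     1.8722     0.5944]
  [   0.4458     0.1090     1.1986]
The output multiplier for sector j is the column-j sum of the Leontief inverse (I − A)⁻¹ = adj(I−A) / det(I−A).
Column T of adj(I−A): (0.0125, 0.4725, 0.0275); det(I−A) = 0.252375.
m_T = (0.0125 + 0.4725 + 0.0275) / 0.252375 = 0.5125 / 0.252375 ≈ 2.031.

m_T = 2.031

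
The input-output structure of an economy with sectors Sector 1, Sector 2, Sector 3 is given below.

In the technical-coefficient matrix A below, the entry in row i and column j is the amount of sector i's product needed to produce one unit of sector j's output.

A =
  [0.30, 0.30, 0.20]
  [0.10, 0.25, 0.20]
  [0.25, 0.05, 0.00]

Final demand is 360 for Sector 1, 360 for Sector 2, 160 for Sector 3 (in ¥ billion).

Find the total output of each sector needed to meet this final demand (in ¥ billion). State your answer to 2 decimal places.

x_1 = 947.30, x_2 = 721.75, x_3 = 432.91

I − A =
  [   0.70    -0.30    -0.20]
  [  -0.10     0.75    -0.20]
  [  -0.25    -0.05     1.00]
Cofactors of I−A, C_ij = (−1)^(i+j)·(minor ij) (rows/columns in the sector order above):
  C_11 = (0.75)(1.00) − (-0.20)(-0.05) = 0.7400
  C_12 = −[(-0.10)(1.00) − (-0.20)(-0.25)] = 0.1500
  C_13 = (-0.10)(-0.05) − (0.75)(-0.25) = 0.1925
  C_21 = −[(-0.30)(1.00) − (-0.20)(-0.05)] = 0.3100
  C_22 = (0.70)(1.00) − (-0.20)(-0.25) = 0.6500
  C_23 = −[(0.70)(-0.05) − (-0.30)(-0.25)] = 0.1100
  C_31 = (-0.30)(-0.20) − (-0.20)(0.75) = 0.2100
  C_32 = −[(0.70)(-0.20) − (-0.20)(-0.10)] = 0.1600
  C_33 = (0.70)(0.75) − (-0.30)(-0.10) = 0.4950
det(I−A) = Σ_j (I−A)_1j·C_1j = (0.70)(0.7400) + (-0.30)(0.1500) + (-0.20)(0.1925) = 0.4345
adj(I−A) = Cᵀ =
  [ 0.7400   0.3100   0.2100]
  [ 0.1500   0.6500   0.1600]
  [ 0.1925   0.1100   0.4950]
(I − A)⁻¹ = adj(I−A) / det(I−A) ≈
  [   1.7031     0.7135     0.4833]
  [   0.3452     1.4960     0.3682]
  [   0.4430     0.2532     1.1392]
x = (I − A)⁻¹ d = adj(I−A)·d / det(I−A), with det(I−A) = 0.4345:
  x_1 = (0.7400·360 + 0.3100·360 + 0.2100·160) / 0.4345 = 411.60 / 0.4345 ≈ 947.30
  x_2 = (0.1500·360 + 0.6500·360 + 0.1600·160) / 0.4345 = 313.60 / 0.4345 ≈ 721.75
  x_3 = (0.1925·360 + 0.1100·360 + 0.4950·160) / 0.4345 = 188.10 / 0.4345 ≈ 432.91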